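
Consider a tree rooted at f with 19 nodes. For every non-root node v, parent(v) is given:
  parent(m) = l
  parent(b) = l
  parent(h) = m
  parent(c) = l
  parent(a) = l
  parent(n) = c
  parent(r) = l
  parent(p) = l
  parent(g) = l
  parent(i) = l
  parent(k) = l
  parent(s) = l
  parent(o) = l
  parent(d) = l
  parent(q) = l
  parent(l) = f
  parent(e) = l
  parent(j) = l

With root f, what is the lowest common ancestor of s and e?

Ancestors of s (toward the root): s, l, f.
Ancestors of e: e, l, f.
The deepest node appearing in both lists is l.

l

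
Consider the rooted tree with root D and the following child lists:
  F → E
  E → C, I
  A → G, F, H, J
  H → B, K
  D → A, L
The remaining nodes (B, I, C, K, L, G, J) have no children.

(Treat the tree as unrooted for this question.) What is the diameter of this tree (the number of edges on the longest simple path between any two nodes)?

5

Starting from I, a farthest node is L at distance 5.
One longest path: I - E - F - A - D - L.
So the diameter is 5.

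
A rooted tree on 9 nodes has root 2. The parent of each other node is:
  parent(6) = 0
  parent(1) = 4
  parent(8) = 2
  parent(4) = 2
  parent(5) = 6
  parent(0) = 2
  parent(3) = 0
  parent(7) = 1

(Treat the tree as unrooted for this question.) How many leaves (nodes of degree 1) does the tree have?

The leaves are 3, 5, 7, 8.
That is 4 leaves.

4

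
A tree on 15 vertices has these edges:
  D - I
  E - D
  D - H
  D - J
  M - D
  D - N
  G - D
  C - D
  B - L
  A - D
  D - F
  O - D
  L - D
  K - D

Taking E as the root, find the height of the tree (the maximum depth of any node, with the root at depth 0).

B sits deepest: E–D–L–B — 3 edges from the root.

3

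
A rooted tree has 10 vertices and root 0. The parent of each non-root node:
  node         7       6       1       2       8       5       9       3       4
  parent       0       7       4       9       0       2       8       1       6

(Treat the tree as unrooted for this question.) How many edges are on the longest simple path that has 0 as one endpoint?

5

A farthest node from 0 is 3.
The path 0–7–6–4–1–3 has 5 edges.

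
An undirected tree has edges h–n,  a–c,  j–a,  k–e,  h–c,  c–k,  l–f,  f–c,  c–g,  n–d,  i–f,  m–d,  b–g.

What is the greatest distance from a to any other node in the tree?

A farthest node from a is m.
The path a–c–h–n–d–m has 5 edges.

5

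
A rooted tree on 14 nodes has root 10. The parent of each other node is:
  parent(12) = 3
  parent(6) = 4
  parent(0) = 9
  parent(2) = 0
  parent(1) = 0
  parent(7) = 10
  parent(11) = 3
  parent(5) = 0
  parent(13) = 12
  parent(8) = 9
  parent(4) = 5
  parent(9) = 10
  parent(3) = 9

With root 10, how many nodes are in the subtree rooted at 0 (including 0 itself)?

6

0's subtree: {0, 5, 2, 1, 4, 6}, size 6.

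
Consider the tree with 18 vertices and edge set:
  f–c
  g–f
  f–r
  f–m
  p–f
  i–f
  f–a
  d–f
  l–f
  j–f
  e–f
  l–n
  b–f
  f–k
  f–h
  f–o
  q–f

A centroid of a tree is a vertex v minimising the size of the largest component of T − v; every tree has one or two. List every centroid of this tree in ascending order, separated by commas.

Delete f: the remaining components have sizes 2, 1, 1, 1, 1, 1, 1, 1, 1, 1, 1, 1, 1, 1, 1, 1. Max 2 ≤ 9, so f is a centroid.
No neighbour of f does as well, so f is the unique centroid.

f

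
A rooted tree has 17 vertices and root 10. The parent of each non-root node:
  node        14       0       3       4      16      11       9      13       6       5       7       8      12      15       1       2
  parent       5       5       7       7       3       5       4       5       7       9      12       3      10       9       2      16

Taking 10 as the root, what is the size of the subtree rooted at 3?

5

The subtree rooted at 3 contains: 3, 16, 8, 2, 1 — 5 nodes.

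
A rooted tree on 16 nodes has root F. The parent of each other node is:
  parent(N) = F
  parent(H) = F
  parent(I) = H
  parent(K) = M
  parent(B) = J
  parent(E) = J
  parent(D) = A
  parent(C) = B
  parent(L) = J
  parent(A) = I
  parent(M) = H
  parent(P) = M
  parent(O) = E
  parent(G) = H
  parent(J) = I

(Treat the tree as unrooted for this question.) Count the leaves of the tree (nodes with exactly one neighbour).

8

Exactly 8 nodes have a single neighbour: C, D, G, K, L, N, O, P.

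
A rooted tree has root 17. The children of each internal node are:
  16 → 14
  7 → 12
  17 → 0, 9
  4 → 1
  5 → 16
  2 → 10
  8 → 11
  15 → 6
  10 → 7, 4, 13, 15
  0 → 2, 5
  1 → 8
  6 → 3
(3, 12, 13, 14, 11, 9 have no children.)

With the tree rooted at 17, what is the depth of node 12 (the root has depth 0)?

5

Path from 17 to 12: 17 → 0 → 2 → 10 → 7 → 12, which has 5 edges.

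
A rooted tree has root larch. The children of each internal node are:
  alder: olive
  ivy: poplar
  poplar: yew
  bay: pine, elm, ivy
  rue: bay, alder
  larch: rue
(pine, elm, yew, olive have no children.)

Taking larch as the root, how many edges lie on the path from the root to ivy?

3

Climbing from ivy to the root: ivy – bay – rue – larch. That's 3 steps.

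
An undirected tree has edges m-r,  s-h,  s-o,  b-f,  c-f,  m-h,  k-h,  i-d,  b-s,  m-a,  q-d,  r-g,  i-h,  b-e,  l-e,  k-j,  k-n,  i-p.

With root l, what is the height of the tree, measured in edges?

7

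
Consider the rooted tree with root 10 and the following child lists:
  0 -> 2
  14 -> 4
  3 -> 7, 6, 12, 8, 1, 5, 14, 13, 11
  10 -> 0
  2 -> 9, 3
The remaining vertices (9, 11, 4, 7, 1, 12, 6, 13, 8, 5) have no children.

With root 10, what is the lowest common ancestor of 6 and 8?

3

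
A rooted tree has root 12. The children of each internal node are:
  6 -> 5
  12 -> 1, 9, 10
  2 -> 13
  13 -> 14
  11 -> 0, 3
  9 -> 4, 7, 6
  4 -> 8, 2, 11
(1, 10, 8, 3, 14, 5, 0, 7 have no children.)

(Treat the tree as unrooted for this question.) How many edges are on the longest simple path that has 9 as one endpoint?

The node farthest from 9 is 14, via 9 – 4 – 2 – 13 – 14 — 4 edges.

4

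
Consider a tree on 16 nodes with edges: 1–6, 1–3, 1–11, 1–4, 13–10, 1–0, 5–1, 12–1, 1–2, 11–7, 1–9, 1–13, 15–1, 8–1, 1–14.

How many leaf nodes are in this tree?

Exactly 13 nodes have a single neighbour: 0, 2, 3, 4, 5, 6, 7, 8, 9, 10, 12, 14, 15.

13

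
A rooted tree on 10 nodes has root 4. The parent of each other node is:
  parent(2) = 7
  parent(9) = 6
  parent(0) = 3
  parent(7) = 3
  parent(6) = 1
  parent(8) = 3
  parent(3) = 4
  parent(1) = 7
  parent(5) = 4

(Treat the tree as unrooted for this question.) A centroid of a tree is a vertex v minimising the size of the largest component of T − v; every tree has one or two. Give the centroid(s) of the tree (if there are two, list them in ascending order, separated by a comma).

Delete 3: the remaining components have sizes 5, 2, 1, 1. Max 5 ≤ 5, so 3 is a centroid.
Its neighbour 7 also leaves a largest component of size 5, so both are centroids.

3, 7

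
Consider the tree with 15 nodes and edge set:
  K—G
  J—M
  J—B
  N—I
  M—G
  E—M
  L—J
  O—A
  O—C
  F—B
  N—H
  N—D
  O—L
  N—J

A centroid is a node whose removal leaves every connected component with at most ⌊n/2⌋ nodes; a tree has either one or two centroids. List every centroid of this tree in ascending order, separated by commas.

Delete J: the remaining components have sizes 4, 4, 4, 2. Max 4 ≤ 7, so J is a centroid.
No neighbour of J does as well, so J is the unique centroid.

J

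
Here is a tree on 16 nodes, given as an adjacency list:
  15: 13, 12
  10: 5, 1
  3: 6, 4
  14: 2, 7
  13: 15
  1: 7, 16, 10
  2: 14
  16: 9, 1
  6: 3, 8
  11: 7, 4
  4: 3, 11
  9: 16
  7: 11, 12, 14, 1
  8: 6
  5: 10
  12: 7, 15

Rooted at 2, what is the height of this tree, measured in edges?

7

The longest root-to-leaf path is 2 → 14 → 7 → 11 → 4 → 3 → 6 → 8 (7 edges).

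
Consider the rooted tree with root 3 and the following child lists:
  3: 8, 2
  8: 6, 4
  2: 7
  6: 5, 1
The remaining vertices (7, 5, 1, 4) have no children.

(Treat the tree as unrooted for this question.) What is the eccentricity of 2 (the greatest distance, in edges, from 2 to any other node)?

A farthest node from 2 is 5 (1 also at distance 4).
The path 2 – 3 – 8 – 6 – 5 has 4 edges.

4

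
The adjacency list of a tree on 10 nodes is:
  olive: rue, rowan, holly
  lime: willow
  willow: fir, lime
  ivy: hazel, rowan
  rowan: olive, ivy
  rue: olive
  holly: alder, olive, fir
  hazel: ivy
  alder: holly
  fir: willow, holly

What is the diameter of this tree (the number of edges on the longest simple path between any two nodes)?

7

BFS from hazel reaches lime last, at distance 7; BFS from lime confirms no node is farther.
Path: hazel - ivy - rowan - olive - holly - fir - willow - lime.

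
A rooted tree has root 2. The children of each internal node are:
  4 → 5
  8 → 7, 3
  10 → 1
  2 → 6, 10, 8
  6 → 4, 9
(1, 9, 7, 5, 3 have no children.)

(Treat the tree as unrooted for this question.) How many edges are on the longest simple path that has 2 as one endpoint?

A farthest node from 2 is 5.
The path 2-6-4-5 has 3 edges.

3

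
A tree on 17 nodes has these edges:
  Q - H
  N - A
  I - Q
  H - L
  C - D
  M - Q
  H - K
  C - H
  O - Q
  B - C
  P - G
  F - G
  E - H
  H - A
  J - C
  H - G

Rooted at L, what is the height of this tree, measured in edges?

F sits deepest: L–H–G–F — 3 edges from the root.

3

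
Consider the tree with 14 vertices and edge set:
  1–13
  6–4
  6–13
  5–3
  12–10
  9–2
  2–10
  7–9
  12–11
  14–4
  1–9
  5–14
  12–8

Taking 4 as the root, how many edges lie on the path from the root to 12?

Climbing from 12 to the root: 12 → 10 → 2 → 9 → 1 → 13 → 6 → 4. That's 7 steps.

7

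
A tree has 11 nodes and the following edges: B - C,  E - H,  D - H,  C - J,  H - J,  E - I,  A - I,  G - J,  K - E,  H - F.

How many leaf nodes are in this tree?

Degree-1 nodes: A, B, D, F, G, K — 6 of them.

6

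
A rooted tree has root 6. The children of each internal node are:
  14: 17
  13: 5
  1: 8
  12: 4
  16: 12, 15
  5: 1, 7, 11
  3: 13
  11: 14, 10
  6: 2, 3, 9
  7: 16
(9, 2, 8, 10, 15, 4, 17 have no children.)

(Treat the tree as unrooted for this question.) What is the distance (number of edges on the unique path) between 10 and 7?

Walking from 10: 10 - 11 - 5 - 7. Length 3.

3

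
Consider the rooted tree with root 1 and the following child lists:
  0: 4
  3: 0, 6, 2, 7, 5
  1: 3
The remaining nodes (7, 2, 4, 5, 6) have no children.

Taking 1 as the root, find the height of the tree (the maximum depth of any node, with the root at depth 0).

3

4 sits deepest: 1–3–0–4 — 3 edges from the root.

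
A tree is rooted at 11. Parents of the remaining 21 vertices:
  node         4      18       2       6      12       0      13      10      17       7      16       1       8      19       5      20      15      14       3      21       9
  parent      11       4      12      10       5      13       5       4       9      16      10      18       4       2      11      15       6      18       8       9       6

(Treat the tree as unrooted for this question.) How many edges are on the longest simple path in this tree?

9

BFS from 19 reaches 21 last, at distance 9; BFS from 21 confirms no node is farther.
Path: 19 – 2 – 12 – 5 – 11 – 4 – 10 – 6 – 9 – 21.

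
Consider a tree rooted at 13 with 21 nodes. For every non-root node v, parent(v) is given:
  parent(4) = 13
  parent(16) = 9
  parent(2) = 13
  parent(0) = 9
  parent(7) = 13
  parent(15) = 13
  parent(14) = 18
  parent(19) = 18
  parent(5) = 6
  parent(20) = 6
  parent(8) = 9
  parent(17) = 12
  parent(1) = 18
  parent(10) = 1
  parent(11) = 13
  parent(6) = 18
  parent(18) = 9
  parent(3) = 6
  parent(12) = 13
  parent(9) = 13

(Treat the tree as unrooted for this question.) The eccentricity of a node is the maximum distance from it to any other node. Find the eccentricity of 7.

5

A farthest node from 7 is 5 (3, 20, 10 also at distance 5).
The path 7-13-9-18-6-5 has 5 edges.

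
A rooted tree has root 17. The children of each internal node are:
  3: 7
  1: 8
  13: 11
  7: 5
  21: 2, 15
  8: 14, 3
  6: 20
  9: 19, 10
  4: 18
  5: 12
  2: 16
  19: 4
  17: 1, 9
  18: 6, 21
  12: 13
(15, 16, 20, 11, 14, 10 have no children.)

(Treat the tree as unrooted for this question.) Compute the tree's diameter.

A longest path is 11 - 13 - 12 - 5 - 7 - 3 - 8 - 1 - 17 - 9 - 19 - 4 - 18 - 21 - 2 - 16, with 15 edges.

15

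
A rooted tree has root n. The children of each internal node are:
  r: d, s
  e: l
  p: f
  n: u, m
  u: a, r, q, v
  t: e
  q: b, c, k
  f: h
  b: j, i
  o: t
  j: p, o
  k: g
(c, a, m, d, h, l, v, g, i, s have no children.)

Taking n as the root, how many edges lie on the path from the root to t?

Path from n to t: n – u – q – b – j – o – t, which has 6 edges.

6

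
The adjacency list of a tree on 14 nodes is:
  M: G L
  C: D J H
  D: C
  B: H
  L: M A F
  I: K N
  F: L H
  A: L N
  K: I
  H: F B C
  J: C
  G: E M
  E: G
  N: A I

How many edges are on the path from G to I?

The path is G – M – L – A – N – I, which has 5 edges.

5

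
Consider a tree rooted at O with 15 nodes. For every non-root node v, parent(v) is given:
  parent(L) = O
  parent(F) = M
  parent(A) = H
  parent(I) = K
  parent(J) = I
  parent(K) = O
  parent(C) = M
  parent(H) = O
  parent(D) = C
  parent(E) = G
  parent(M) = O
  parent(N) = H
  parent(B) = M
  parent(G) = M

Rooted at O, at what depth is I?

2

Climbing from I to the root: I → K → O. That's 2 steps.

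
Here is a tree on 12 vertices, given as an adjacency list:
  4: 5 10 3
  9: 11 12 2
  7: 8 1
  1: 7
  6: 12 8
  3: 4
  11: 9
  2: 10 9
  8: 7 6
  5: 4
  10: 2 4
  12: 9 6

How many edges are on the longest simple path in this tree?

A longest path is 1–7–8–6–12–9–2–10–4–5, with 9 edges.

9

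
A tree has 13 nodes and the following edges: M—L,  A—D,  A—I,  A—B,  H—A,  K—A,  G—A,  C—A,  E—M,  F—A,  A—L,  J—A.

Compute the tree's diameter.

4

A longest path is E - M - L - A - G, with 4 edges.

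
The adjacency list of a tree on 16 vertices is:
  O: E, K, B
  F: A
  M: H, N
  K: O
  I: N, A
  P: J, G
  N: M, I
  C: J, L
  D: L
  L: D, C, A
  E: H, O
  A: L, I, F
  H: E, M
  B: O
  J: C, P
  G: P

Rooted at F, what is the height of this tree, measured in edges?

8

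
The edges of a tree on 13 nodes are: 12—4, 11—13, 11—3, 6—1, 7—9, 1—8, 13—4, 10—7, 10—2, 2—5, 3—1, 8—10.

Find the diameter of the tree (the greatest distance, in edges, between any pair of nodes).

BFS from 12 reaches 5 last, at distance 9; BFS from 5 confirms no node is farther.
Path: 12–4–13–11–3–1–8–10–2–5.

9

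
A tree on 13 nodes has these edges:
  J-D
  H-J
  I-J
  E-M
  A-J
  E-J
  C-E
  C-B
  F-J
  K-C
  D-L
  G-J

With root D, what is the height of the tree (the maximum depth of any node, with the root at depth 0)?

4

A deepest node is K, reached by D-J-E-C-K.
That path has 4 edges, so the height is 4.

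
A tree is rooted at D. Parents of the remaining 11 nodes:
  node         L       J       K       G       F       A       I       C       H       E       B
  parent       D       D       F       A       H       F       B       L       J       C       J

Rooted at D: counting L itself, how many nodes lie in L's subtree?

Descendants of L (including itself): L, C, E. That's 3.

3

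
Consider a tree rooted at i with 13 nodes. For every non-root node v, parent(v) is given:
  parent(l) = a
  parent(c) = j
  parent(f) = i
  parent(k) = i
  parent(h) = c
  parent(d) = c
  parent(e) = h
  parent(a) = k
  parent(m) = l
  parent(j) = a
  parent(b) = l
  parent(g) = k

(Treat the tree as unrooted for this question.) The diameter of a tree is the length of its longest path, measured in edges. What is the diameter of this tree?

Starting from e, a farthest node is f at distance 7.
One longest path: e - h - c - j - a - k - i - f.
So the diameter is 7.

7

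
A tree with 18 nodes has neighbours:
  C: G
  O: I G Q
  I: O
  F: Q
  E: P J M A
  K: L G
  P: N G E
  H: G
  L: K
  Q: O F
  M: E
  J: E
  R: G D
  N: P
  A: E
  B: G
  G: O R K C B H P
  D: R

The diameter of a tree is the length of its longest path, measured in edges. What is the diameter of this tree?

6

Starting from M, a farthest node is F at distance 6.
One longest path: M-E-P-G-O-Q-F.
So the diameter is 6.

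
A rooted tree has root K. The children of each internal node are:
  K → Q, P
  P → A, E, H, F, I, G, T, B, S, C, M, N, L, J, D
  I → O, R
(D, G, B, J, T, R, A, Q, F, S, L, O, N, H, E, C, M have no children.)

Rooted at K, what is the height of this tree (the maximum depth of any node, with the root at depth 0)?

3

O sits deepest: K-P-I-O — 3 edges from the root.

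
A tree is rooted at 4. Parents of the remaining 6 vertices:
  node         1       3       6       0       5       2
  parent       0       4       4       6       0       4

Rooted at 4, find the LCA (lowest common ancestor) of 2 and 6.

4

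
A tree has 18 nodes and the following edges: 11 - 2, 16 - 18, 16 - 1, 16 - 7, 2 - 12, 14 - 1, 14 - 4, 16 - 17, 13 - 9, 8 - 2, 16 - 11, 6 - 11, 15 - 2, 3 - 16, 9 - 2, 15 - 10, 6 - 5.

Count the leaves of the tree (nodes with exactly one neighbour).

10

The leaves are 3, 4, 5, 7, 8, 10, 12, 13, 17, 18.
That is 10 leaves.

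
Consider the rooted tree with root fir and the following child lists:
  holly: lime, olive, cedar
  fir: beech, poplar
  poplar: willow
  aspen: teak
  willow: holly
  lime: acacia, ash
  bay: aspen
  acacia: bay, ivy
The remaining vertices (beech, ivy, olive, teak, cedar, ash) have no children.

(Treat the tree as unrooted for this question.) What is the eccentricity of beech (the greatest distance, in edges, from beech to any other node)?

9

The node farthest from beech is teak, via beech – fir – poplar – willow – holly – lime – acacia – bay – aspen – teak — 9 edges.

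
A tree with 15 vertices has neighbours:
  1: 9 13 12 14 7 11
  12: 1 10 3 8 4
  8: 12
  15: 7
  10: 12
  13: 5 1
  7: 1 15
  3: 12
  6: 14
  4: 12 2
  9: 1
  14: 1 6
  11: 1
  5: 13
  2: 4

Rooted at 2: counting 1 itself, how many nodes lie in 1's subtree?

9

Descendants of 1 (including itself): 1, 13, 7, 11, 14, 9, 5, 15, 6. That's 9.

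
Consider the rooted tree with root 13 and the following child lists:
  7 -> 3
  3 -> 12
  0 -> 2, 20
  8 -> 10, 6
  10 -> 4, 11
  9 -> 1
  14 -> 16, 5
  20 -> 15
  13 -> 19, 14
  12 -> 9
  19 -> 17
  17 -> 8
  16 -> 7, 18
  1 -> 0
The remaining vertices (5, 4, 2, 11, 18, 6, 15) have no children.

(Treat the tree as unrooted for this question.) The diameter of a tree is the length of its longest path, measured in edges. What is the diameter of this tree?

15

A longest path is 15-20-0-1-9-12-3-7-16-14-13-19-17-8-10-11, with 15 edges.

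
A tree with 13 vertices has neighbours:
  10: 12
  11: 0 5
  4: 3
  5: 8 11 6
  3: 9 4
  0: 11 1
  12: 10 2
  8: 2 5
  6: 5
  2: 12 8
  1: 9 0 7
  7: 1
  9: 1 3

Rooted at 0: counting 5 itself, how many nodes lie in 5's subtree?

6

Descendants of 5 (including itself): 5, 8, 6, 2, 12, 10. That's 6.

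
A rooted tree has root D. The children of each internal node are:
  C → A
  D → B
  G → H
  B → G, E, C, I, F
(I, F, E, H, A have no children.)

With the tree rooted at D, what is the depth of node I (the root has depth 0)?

2

Path from D to I: D → B → I, which has 2 edges.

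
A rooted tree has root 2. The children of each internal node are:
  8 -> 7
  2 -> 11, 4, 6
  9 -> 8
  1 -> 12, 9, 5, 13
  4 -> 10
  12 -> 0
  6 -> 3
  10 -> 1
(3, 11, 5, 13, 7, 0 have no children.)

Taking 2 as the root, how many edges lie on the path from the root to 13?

Climbing from 13 to the root: 13 → 1 → 10 → 4 → 2. That's 4 steps.

4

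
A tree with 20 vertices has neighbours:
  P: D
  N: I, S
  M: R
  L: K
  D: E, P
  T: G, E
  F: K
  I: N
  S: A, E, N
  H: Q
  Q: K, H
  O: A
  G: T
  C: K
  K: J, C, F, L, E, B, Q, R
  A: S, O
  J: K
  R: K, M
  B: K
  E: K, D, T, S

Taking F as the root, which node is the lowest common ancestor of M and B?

K

M's ancestor chain is M, R, K, F and B's is B, K, F; they first meet at K.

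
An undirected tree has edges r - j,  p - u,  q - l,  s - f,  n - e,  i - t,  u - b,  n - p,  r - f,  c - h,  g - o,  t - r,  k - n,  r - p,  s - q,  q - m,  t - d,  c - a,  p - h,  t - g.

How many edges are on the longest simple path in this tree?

BFS from a reaches l last, at distance 8; BFS from l confirms no node is farther.
Path: a-c-h-p-r-f-s-q-l.

8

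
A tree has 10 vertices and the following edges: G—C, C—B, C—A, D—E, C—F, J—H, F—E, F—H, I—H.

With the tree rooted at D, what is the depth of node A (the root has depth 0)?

4

Climbing from A to the root: A → C → F → E → D. That's 4 steps.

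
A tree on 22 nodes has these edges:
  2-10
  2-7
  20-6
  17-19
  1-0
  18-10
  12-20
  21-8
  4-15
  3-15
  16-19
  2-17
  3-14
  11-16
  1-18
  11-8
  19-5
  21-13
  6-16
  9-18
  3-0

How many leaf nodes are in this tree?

The leaves are 4, 5, 7, 9, 12, 13, 14.
That is 7 leaves.

7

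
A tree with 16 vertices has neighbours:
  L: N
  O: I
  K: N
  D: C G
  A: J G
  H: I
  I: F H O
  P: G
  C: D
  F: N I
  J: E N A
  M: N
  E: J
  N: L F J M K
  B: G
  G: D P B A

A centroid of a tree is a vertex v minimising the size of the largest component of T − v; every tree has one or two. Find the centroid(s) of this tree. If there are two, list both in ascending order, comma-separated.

J, N

Removing J splits the tree into components of sizes 8, 6, 1; the largest is 8 ≤ ⌊16/2⌋ = 8.
N is adjacent to J and is also a centroid (the largest component after removing it is likewise 8).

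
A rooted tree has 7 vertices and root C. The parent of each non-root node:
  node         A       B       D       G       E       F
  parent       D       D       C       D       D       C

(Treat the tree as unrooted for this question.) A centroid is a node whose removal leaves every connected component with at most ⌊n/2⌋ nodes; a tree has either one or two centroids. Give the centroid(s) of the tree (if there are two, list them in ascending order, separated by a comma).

Removing D splits the tree into components of sizes 2, 1, 1, 1, 1; the largest is 2 ≤ ⌊7/2⌋ = 3.
No neighbour of D does as well, so D is the unique centroid.

D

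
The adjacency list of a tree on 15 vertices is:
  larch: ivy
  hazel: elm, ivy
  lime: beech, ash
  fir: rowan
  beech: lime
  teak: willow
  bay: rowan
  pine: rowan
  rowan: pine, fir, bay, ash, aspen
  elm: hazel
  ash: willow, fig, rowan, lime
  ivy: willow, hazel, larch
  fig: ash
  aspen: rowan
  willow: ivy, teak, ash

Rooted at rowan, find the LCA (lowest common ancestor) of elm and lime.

Path elm→root: elm hazel ivy willow ash rowan; path lime→root: lime ash rowan.
First common node: ash.

ash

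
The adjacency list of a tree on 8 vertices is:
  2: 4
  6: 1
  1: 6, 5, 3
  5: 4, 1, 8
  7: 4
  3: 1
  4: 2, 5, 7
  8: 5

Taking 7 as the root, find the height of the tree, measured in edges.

A deepest node is 6, reached by 7 – 4 – 5 – 1 – 6.
That path has 4 edges, so the height is 4.

4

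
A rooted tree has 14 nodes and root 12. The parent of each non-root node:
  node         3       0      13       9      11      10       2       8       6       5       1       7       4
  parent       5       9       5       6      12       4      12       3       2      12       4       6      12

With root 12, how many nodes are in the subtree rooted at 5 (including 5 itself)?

4

The subtree rooted at 5 contains: 5, 3, 13, 8 — 4 nodes.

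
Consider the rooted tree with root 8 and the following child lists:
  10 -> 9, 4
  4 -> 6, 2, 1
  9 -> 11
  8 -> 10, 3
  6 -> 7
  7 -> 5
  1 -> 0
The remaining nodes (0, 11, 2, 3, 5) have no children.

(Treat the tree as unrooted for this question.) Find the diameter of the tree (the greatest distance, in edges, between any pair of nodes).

6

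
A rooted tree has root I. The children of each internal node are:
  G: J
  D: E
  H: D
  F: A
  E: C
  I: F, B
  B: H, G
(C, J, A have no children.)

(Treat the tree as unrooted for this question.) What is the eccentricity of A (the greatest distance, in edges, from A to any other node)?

7

The node farthest from A is C, via A-F-I-B-H-D-E-C — 7 edges.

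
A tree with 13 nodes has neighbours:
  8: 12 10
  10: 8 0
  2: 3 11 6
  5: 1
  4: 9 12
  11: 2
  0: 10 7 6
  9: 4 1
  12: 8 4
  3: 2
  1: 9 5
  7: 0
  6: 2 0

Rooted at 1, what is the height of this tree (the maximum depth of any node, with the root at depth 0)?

A deepest node is 3, reached by 1 → 9 → 4 → 12 → 8 → 10 → 0 → 6 → 2 → 3.
That path has 9 edges, so the height is 9.

9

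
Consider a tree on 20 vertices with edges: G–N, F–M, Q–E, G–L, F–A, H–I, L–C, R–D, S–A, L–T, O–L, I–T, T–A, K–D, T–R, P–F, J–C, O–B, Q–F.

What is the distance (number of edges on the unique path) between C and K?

5

Walking from C: C – L – T – R – D – K. Length 5.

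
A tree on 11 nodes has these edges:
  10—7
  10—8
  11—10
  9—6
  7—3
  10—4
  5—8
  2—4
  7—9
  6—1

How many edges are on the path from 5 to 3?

4

5 - 8 - 10 - 7 - 3: 4 edges.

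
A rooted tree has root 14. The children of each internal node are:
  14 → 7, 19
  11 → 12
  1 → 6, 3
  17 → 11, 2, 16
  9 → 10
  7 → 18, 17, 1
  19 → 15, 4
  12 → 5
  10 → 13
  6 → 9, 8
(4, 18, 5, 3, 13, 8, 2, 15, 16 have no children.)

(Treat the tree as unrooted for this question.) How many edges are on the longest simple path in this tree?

Starting from 5, a farthest node is 13 at distance 9.
One longest path: 5 – 12 – 11 – 17 – 7 – 1 – 6 – 9 – 10 – 13.
So the diameter is 9.

9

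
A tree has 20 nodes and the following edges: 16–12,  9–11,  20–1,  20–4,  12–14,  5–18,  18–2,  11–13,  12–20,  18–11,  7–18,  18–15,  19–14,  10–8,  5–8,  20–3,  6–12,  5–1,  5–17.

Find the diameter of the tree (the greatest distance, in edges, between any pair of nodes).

BFS from 13 reaches 19 last, at distance 8; BFS from 19 confirms no node is farther.
Path: 13-11-18-5-1-20-12-14-19.

8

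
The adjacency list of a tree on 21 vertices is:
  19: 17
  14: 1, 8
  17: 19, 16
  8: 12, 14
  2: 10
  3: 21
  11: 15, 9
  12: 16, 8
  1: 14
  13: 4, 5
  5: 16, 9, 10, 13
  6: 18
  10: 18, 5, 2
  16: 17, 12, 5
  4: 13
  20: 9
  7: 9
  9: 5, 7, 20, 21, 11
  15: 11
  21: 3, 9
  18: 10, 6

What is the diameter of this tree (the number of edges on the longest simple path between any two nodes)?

8

Starting from 3, a farthest node is 1 at distance 8.
One longest path: 3 - 21 - 9 - 5 - 16 - 12 - 8 - 14 - 1.
So the diameter is 8.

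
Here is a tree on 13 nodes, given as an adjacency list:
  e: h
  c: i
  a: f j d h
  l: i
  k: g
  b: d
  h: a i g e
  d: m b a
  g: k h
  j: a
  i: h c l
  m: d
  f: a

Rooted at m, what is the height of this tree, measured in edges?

The longest root-to-leaf path is m–d–a–h–i–c (5 edges).

5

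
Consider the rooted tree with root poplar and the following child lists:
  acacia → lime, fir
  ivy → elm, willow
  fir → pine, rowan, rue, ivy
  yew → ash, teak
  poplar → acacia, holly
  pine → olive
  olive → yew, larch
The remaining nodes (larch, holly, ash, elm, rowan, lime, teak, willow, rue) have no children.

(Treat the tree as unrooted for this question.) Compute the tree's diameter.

Starting from holly, a farthest node is ash at distance 7.
One longest path: holly – poplar – acacia – fir – pine – olive – yew – ash.
So the diameter is 7.

7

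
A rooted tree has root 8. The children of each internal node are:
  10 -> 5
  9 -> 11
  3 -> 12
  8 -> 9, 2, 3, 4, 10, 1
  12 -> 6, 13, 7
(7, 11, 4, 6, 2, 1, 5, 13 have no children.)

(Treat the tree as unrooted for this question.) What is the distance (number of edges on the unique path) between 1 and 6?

4

The path is 1 – 8 – 3 – 12 – 6, which has 4 edges.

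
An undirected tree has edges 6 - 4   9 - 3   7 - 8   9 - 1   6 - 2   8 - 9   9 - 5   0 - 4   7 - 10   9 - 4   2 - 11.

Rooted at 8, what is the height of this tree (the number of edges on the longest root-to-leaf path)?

11 sits deepest: 8 → 9 → 4 → 6 → 2 → 11 — 5 edges from the root.

5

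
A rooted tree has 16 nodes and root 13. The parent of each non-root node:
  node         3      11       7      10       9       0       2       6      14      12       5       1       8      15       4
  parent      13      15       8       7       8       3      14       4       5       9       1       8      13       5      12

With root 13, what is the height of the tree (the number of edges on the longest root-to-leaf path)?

A deepest node is 2, reached by 13–8–1–5–14–2.
That path has 5 edges, so the height is 5.

5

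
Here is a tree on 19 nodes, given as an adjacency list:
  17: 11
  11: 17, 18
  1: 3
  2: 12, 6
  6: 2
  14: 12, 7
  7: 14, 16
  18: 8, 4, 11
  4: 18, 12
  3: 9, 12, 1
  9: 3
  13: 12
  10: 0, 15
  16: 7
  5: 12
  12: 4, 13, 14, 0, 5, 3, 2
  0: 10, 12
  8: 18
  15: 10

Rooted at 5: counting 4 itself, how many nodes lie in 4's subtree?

5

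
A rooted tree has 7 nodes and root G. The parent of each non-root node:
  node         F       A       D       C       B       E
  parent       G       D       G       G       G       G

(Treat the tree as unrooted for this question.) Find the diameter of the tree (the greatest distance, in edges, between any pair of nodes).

3

BFS from A reaches E last, at distance 3; BFS from E confirms no node is farther.
Path: A-D-G-E.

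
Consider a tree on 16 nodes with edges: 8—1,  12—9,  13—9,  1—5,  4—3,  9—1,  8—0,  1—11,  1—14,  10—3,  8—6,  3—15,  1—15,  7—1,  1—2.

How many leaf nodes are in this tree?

Degree-1 nodes: 0, 2, 4, 5, 6, 7, 10, 11, 12, 13, 14 — 11 of them.

11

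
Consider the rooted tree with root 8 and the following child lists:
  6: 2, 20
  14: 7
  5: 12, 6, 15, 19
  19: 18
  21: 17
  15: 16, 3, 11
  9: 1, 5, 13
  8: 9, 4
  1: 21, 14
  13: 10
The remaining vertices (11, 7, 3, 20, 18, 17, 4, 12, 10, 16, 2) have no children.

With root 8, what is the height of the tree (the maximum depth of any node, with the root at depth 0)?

A deepest node is 2, reached by 8-9-5-6-2.
That path has 4 edges, so the height is 4.

4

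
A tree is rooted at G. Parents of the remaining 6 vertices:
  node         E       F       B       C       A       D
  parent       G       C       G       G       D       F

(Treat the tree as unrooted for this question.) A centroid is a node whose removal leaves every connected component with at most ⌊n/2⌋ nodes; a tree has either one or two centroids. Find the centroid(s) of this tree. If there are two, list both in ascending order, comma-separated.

C

Delete C: the remaining components have sizes 3, 3. Max 3 ≤ 3, so C is a centroid.
Every other node leaves some component of size > 3, so the centroid is unique.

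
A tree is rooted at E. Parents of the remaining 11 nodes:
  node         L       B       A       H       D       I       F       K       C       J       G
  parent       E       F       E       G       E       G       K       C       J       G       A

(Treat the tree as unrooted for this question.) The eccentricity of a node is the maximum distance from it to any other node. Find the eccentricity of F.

7

Distances from F peak at 7, attained at D (L also at distance 7).
F – K – C – J – G – A – E – D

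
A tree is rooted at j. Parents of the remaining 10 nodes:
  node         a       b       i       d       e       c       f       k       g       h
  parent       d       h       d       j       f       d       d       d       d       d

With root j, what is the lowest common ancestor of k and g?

d

Ancestors of k (toward the root): k, d, j.
Ancestors of g: g, d, j.
The deepest node appearing in both lists is d.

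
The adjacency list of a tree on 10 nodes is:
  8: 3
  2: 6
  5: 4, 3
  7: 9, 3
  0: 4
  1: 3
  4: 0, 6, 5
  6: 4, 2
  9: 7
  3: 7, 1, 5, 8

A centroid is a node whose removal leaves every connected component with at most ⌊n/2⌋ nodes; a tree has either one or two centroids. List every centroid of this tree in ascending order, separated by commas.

3, 5

Delete 3: the remaining components have sizes 5, 2, 1, 1. Max 5 ≤ 5, so 3 is a centroid.
Its neighbour 5 also leaves a largest component of size 5, so both are centroids.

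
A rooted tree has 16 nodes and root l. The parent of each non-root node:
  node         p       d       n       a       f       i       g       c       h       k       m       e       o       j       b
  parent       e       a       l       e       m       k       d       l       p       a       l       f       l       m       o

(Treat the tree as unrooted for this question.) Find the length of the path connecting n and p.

5

The path is n - l - m - f - e - p, which has 5 edges.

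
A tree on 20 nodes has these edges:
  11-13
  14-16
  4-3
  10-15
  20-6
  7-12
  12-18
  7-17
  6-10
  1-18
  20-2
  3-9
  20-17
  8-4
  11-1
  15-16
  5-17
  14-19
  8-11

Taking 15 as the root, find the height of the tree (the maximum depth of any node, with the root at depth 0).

13

The longest root-to-leaf path is 15–10–6–20–17–7–12–18–1–11–8–4–3–9 (13 edges).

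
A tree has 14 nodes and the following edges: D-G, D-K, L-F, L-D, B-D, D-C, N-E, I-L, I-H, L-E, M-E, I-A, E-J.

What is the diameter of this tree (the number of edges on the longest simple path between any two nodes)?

4

Starting from G, a farthest node is M at distance 4.
One longest path: G-D-L-E-M.
So the diameter is 4.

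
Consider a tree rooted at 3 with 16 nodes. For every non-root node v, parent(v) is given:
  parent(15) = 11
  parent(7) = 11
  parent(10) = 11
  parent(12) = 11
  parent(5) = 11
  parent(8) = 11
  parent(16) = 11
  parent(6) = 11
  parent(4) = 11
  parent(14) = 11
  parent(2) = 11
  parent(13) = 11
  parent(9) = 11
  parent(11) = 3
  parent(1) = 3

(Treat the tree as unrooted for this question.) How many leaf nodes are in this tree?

Degree-1 nodes: 1, 2, 4, 5, 6, 7, 8, 9, 10, 12, 13, 14, 15, 16 — 14 of them.

14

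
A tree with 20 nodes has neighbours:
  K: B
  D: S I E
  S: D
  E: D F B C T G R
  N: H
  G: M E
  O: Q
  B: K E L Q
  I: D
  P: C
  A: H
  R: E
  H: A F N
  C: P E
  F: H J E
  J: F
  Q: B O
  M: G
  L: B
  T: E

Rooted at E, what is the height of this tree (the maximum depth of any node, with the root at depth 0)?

3

The longest root-to-leaf path is E – F – H – A (3 edges).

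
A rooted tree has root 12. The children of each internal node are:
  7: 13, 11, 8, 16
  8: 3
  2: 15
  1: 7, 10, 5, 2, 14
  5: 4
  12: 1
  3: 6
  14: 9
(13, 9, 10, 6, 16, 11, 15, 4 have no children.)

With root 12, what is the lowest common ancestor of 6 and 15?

1

Ancestors of 6 (toward the root): 6, 3, 8, 7, 1, 12.
Ancestors of 15: 15, 2, 1, 12.
The deepest node appearing in both lists is 1.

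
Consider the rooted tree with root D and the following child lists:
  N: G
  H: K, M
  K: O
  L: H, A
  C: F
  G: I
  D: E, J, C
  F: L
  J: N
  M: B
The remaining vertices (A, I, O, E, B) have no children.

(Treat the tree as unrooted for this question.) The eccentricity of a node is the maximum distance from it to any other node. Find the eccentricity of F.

6

A farthest node from F is I.
The path F-C-D-J-N-G-I has 6 edges.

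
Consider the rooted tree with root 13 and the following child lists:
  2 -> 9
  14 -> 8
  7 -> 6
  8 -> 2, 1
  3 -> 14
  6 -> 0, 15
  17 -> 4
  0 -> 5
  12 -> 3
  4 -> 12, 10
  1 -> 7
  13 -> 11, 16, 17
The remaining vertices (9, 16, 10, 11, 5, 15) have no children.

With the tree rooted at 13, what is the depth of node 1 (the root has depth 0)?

7

13–17–4–12–3–14–8–1 — 7 edges.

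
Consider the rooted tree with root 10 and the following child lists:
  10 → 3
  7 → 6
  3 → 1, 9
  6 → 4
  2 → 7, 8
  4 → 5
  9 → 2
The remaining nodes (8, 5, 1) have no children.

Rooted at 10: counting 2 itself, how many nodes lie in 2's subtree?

6

Descendants of 2 (including itself): 2, 7, 8, 6, 4, 5. That's 6.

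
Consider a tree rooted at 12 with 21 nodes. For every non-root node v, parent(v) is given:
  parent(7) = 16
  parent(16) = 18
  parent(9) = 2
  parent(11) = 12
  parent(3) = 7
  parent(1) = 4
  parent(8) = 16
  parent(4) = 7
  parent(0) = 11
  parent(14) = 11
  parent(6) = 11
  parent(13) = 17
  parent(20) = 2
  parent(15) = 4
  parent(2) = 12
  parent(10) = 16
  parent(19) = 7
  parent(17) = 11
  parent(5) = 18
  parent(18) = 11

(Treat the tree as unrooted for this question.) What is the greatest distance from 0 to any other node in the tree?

6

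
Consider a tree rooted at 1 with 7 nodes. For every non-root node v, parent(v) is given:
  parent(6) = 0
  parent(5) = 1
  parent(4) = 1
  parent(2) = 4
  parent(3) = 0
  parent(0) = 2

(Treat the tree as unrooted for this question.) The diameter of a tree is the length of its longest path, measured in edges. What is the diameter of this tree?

Starting from 5, a farthest node is 3 at distance 5.
One longest path: 5 – 1 – 4 – 2 – 0 – 3.
So the diameter is 5.

5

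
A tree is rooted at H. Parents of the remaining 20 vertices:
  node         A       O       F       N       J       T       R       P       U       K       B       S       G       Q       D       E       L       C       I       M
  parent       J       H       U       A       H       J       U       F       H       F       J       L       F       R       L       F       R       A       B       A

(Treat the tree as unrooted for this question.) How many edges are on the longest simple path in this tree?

7

Starting from N, a farthest node is S at distance 7.
One longest path: N - A - J - H - U - R - L - S.
So the diameter is 7.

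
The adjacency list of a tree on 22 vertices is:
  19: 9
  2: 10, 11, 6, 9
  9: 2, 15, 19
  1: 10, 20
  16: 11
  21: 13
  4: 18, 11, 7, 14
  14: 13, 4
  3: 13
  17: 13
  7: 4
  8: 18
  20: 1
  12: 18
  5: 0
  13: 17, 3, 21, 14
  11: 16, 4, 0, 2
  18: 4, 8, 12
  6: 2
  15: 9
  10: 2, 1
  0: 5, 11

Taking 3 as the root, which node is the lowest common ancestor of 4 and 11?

Path 4→root: 4 14 13 3; path 11→root: 11 4 14 13 3.
First common node: 4.

4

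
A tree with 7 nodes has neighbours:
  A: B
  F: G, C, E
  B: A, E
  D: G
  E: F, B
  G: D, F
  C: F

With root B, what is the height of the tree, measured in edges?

D sits deepest: B → E → F → G → D — 4 edges from the root.

4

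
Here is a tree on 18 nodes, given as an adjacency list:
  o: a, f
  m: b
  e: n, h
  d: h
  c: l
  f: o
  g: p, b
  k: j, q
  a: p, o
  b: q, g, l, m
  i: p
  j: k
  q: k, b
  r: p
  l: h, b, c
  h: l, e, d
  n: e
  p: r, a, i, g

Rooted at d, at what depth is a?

6

Path from d to a: d → h → l → b → g → p → a, which has 6 edges.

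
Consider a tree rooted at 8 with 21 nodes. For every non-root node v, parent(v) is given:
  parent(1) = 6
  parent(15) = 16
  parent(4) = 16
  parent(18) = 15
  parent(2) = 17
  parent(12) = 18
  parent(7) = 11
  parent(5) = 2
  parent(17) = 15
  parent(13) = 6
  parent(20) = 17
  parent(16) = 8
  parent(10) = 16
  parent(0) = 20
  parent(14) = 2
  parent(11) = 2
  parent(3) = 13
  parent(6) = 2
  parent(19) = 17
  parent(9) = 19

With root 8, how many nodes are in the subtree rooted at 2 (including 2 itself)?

9

The subtree rooted at 2 contains: 2, 6, 5, 14, 11, 13, 1, 7, 3 — 9 nodes.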